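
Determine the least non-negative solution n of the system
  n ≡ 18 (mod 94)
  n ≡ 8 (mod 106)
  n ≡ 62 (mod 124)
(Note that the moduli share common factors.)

39122

Combine the congruences pairwise.
gcd(94, 106) = 2 and 2 | (8 − 18), so the pair is consistent; merging gives n ≡ 4248 (mod 4982), where 4982 = lcm(94, 106).
gcd(4982, 124) = 2 and 2 | (62 − 4248), so the pair is consistent; merging gives n ≡ 39122 (mod 308884), where 308884 = lcm(4982, 124).
The solution is unique modulo lcm(94, 106, 124) = 308884.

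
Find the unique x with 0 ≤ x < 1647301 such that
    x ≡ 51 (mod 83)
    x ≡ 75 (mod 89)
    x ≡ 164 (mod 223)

The moduli are pairwise coprime; N = 83·89·223 = 1647301.
N/83 = 19847; 19847 ≡ 10 (mod 83); 10·25 ≡ 1, so inverse 25.
N/89 = 18509; 18509 ≡ 86 (mod 89); 86·59 ≡ 1, so inverse 59.
N/223 = 7387; 7387 ≡ 28 (mod 223); 28·8 ≡ 1, so inverse 8.
x ≡ 51·19847·25 + 75·18509·59 + 164·7387·8 = 116898994.
116898994 mod 1647301 = 1587924.

1587924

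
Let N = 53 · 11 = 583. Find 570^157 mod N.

411

Mod 53: 570 ≡ 40; by Fermat, exponent reduces to 157 mod 52 = 1; 40^1 ≡ 40 (mod 53).
Mod 11: 570 ≡ 9; by Fermat, exponent reduces to 157 mod 10 = 7; 9^7 ≡ 4 (mod 11).
Combine by CRT: x ≡ 40 (mod 53), x ≡ 4 (mod 11) ⇒ x ≡ 411 (mod 583).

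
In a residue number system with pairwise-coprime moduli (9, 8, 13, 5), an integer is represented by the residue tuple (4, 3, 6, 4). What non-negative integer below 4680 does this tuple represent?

The moduli are pairwise coprime; N = 9·8·13·5 = 4680.
N/9 = 520; 520 ≡ 7 (mod 9); 7·4 ≡ 1, so inverse 4.
N/8 = 585; 585 ≡ 1 (mod 8), inverse 1.
N/13 = 360; 360 ≡ 9 (mod 13); 9·3 ≡ 1, so inverse 3.
N/5 = 936; 936 ≡ 1 (mod 5), inverse 1.
x ≡ 4·520·4 + 3·585·1 + 6·360·3 + 4·936·1 = 20299.
20299 mod 4680 = 1579.

1579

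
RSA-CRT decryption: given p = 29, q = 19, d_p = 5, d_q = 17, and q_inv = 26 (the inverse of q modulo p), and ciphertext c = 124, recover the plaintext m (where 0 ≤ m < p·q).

m₁ = c^(d_p) mod p: c ≡ 8 (mod 29), and 8^5 mod 29 = 27.
m₂ = c^(d_q) mod q: c ≡ 10 (mod 19), and 10^17 mod 19 = 2.
h = q_inv·(m₁ − m₂) mod p = 26·(27 − 2) mod 29 = 12.
m = m₂ + h·q = 2 + 12·19 = 230.

230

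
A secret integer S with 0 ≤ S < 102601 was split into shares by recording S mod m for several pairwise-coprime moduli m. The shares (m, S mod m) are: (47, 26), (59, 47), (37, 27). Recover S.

25594

The moduli are pairwise coprime; N = 47·59·37 = 102601.
N/47 = 2183; 2183 ≡ 21 (mod 47); 21·9 ≡ 1, so inverse 9.
N/59 = 1739; 1739 ≡ 28 (mod 59); 28·19 ≡ 1, so inverse 19.
N/37 = 2773; 2773 ≡ 35 (mod 37); 35·18 ≡ 1, so inverse 18.
S ≡ 26·2183·9 + 47·1739·19 + 27·2773·18 = 3411427.
3411427 mod 102601 = 25594.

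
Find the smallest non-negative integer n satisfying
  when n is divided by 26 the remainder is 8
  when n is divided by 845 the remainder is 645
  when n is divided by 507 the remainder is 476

1490

gcd(26, 845) = 13 and 13 | (645 − 8), so the pair is consistent; merging gives n ≡ 1490 (mod 1690), where 1690 = lcm(26, 845).
gcd(1690, 507) = 169 and 169 | (476 − 1490), so the pair is consistent; merging gives n ≡ 1490 (mod 5070), where 5070 = lcm(1690, 507).
The solution is unique modulo lcm(26, 845, 507) = 5070.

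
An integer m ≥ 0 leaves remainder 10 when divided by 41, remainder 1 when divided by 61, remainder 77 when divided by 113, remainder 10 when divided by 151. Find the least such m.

The moduli are pairwise coprime; N = 41·61·113·151 = 42674563.
N/41 = 1040843; 1040843 ≡ 17 (mod 41); 17·29 ≡ 1, so inverse 29.
N/61 = 699583; 699583 ≡ 35 (mod 61); 35·7 ≡ 1, so inverse 7.
N/113 = 377651; 377651 ≡ 5 (mod 113); 5·68 ≡ 1, so inverse 68.
N/151 = 282613; 282613 ≡ 92 (mod 151); 92·87 ≡ 1, so inverse 87.
m ≡ 10·1040843·29 + 1·699583·7 + 77·377651·68 + 10·282613·87 = 2529995497.
2529995497 mod 42674563 = 12196280.

12196280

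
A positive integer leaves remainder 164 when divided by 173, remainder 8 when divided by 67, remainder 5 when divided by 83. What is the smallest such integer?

416748

Combine the congruences pairwise.
From x ≡ 164 (mod 173) write x = 164 + 173t. Substituting into x ≡ 8 (mod 67) gives 173t ≡ 45 (mod 67), and since 39⁻¹ ≡ 55 (mod 67), t ≡ 63. Hence x ≡ 164 + 173·63 = 11063 (mod 11591).
From x ≡ 11063 (mod 11591) write x = 11063 + 11591t. Substituting into x ≡ 5 (mod 83) gives 11591t ≡ 64 (mod 83), and since 54⁻¹ ≡ 20 (mod 83), t ≡ 35. Hence x ≡ 11063 + 11591·35 = 416748 (mod 962053).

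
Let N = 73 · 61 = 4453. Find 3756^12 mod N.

Mod 73: 3756 ≡ 33; 33^12 ≡ 9 (mod 73).
Mod 61: 3756 ≡ 35; 35^12 ≡ 9 (mod 61).
Combine by CRT: x ≡ 9 (mod 73), x ≡ 9 (mod 61) ⇒ x ≡ 9 (mod 4453).

9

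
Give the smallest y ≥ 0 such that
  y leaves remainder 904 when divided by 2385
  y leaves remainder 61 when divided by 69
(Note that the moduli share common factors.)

gcd(2385, 69) = 3 and 3 | (61 − 904), so the pair is consistent; merging gives y ≡ 29524 (mod 54855), where 54855 = lcm(2385, 69).
The solution is unique modulo lcm(2385, 69) = 54855.

29524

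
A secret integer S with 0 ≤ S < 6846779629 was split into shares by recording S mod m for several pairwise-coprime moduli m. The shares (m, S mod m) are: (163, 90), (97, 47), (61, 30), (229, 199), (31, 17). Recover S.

The moduli are pairwise coprime; N = 163·97·61·229·31 = 6846779629.
N/163 = 42004783; 42004783 ≡ 9 (mod 163); 9·145 ≡ 1, so inverse 145.
N/97 = 70585357; 70585357 ≡ 9 (mod 97); 9·54 ≡ 1, so inverse 54.
N/61 = 112242289; 112242289 ≡ 32 (mod 61); 32·21 ≡ 1, so inverse 21.
N/229 = 29898601; 29898601 ≡ 132 (mod 229); 132·144 ≡ 1, so inverse 144.
N/31 = 220863859; 220863859 ≡ 19 (mod 31); 19·18 ≡ 1, so inverse 18.
S ≡ 90·42004783·145 + 47·70585357·54 + 30·112242289·21 + 199·29898601·144 + 17·220863859·18 = 1722379347396.
1722379347396 mod 6846779629 = 3837660517.

3837660517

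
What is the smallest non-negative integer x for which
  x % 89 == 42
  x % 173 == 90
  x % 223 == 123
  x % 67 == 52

14869094

The moduli are pairwise coprime; N = 89·173·223·67 = 230046577.
N/89 = 2584793; 2584793 ≡ 55 (mod 89); 55·34 ≡ 1, so inverse 34.
N/173 = 1329749; 1329749 ≡ 71 (mod 173); 71·39 ≡ 1, so inverse 39.
N/223 = 1031599; 1031599 ≡ 1 (mod 223), inverse 1.
N/67 = 3433531; 3433531 ≡ 49 (mod 67); 49·26 ≡ 1, so inverse 26.
x ≡ 42·2584793·34 + 90·1329749·39 + 123·1031599·1 + 52·3433531·26 = 13127523983.
13127523983 mod 230046577 = 14869094.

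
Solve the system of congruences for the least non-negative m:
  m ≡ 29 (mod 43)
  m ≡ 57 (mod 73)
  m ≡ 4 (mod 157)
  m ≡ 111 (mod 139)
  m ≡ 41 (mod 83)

The moduli are pairwise coprime; N = 43·73·157·139·83 = 5685698951.
N/43 = 132225557; 132225557 ≡ 41 (mod 43); 41·21 ≡ 1, so inverse 21.
N/73 = 77886287; 77886287 ≡ 32 (mod 73); 32·16 ≡ 1, so inverse 16.
N/157 = 36214643; 36214643 ≡ 81 (mod 157); 81·126 ≡ 1, so inverse 126.
N/139 = 40904309; 40904309 ≡ 84 (mod 139); 84·48 ≡ 1, so inverse 48.
N/83 = 68502397; 68502397 ≡ 7 (mod 83); 7·12 ≡ 1, so inverse 12.
m ≡ 29·132225557·21 + 57·77886287·16 + 4·36214643·126 + 111·40904309·48 + 41·68502397·12 = 421451175705.
421451175705 mod 5685698951 = 709453331.

709453331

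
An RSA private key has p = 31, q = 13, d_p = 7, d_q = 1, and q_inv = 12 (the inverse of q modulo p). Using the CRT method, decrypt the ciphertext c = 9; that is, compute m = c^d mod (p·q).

165

m₁ = c^(d_p) mod p: c ≡ 9 (mod 31), and 9^7 mod 31 = 10.
m₂ = c^(d_q) mod q: c ≡ 9 (mod 13), and 9^1 mod 13 = 9.
h = q_inv·(m₁ − m₂) mod p = 12·(10 − 9) mod 31 = 12.
m = m₂ + h·q = 9 + 12·13 = 165.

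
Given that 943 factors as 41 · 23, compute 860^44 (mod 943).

Mod 41: 860 ≡ 40; by Fermat, exponent reduces to 44 mod 40 = 4; 40^4 ≡ 1 (mod 41).
Mod 23: 860 ≡ 9; since 22 | 44, by Fermat 9^44 ≡ 1 (mod 23).
Combine by CRT: x ≡ 1 (mod 41), x ≡ 1 (mod 23) ⇒ x ≡ 1 (mod 943).

1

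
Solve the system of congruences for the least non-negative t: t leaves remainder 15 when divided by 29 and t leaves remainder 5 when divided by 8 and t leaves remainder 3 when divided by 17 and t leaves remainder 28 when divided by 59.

204581

The moduli are pairwise coprime; N = 29·8·17·59 = 232696.
N/29 = 8024; 8024 ≡ 20 (mod 29); 20·16 ≡ 1, so inverse 16.
N/8 = 29087; 29087 ≡ 7 (mod 8); 7·7 ≡ 1, so inverse 7.
N/17 = 13688; 13688 ≡ 3 (mod 17); 3·6 ≡ 1, so inverse 6.
N/59 = 3944; 3944 ≡ 50 (mod 59); 50·13 ≡ 1, so inverse 13.
t ≡ 15·8024·16 + 5·29087·7 + 3·13688·6 + 28·3944·13 = 4625805.
4625805 mod 232696 = 204581.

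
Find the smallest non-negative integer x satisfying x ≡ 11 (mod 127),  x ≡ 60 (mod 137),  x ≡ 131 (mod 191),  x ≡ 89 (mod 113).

The moduli are pairwise coprime; N = 127·137·191·113 = 375522617.
N/127 = 2956871; 2956871 ≡ 57 (mod 127); 57·78 ≡ 1, so inverse 78.
N/137 = 2741041; 2741041 ≡ 82 (mod 137); 82·132 ≡ 1, so inverse 132.
N/191 = 1966087; 1966087 ≡ 124 (mod 191); 124·57 ≡ 1, so inverse 57.
N/113 = 3323209; 3323209 ≡ 105 (mod 113); 105·14 ≡ 1, so inverse 14.
x ≡ 11·2956871·78 + 60·2741041·132 + 131·1966087·57 + 89·3323209·14 = 43067530081.
43067530081 mod 375522617 = 257951743.

257951743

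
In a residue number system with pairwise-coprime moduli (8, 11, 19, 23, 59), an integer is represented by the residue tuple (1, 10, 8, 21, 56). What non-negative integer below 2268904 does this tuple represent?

Combine the congruences pairwise.
From x ≡ 1 (mod 8) write x = 1 + 8t. Substituting into x ≡ 10 (mod 11) gives 8t ≡ 9 (mod 11), and since 8⁻¹ ≡ 7 (mod 11), t ≡ 8. Hence x ≡ 1 + 8·8 = 65 (mod 88).
From x ≡ 65 (mod 88) write x = 65 + 88t. Substituting into x ≡ 8 (mod 19) gives 88t ≡ 0 (mod 19), and since 12⁻¹ ≡ 8 (mod 19), t ≡ 0. Hence x ≡ 65 + 88·0 = 65 (mod 1672).
From x ≡ 65 (mod 1672) write x = 65 + 1672t. Substituting into x ≡ 21 (mod 23) gives 1672t ≡ 2 (mod 23), and since 16⁻¹ ≡ 13 (mod 23), t ≡ 3. Hence x ≡ 65 + 1672·3 = 5081 (mod 38456).
From x ≡ 5081 (mod 38456) write x = 5081 + 38456t. Substituting into x ≡ 56 (mod 59) gives 38456t ≡ 49 (mod 59), and since 47⁻¹ ≡ 54 (mod 59), t ≡ 50. Hence x ≡ 5081 + 38456·50 = 1927881 (mod 2268904).

1927881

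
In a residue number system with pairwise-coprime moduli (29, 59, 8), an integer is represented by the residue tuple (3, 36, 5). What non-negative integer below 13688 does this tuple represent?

4933

From x ≡ 3 (mod 29) write x = 3 + 29t. Substituting into x ≡ 36 (mod 59) gives 29t ≡ 33 (mod 59), and since 29⁻¹ ≡ 57 (mod 59), t ≡ 52. Hence x ≡ 3 + 29·52 = 1511 (mod 1711).
From x ≡ 1511 (mod 1711) write x = 1511 + 1711t. Substituting into x ≡ 5 (mod 8) gives 1711t ≡ 6 (mod 8), and since 7⁻¹ ≡ 7 (mod 8), t ≡ 2. Hence x ≡ 1511 + 1711·2 = 4933 (mod 13688).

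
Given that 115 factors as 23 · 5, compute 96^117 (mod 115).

Mod 23: 96 ≡ 4; by Fermat, exponent reduces to 117 mod 22 = 7; 4^7 ≡ 8 (mod 23).
Mod 5: 96 ≡ 1; by Fermat, exponent reduces to 117 mod 4 = 1; 1^1 ≡ 1 (mod 5).
Combine by CRT: x ≡ 8 (mod 23), x ≡ 1 (mod 5) ⇒ x ≡ 31 (mod 115).

31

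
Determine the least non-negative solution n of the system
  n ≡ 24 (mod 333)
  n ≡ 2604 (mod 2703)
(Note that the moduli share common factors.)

gcd(333, 2703) = 3 and 3 | (2604 − 24), so the pair is consistent; merging gives n ≡ 216141 (mod 300033), where 300033 = lcm(333, 2703).
The solution is unique modulo lcm(333, 2703) = 300033.

216141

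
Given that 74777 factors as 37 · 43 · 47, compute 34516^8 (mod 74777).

Mod 37: 34516 ≡ 32; 32^8 ≡ 16 (mod 37).
Mod 43: 34516 ≡ 30; 30^8 ≡ 38 (mod 43).
Mod 47: 34516 ≡ 18; 18^8 ≡ 14 (mod 47).
Combine by CRT: x ≡ 16 (mod 37), x ≡ 38 (mod 43), x ≡ 14 (mod 47) ⇒ x ≡ 40716 (mod 74777).

40716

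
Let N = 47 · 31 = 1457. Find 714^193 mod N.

Mod 47: 714 ≡ 9; by Fermat, exponent reduces to 193 mod 46 = 9; 9^9 ≡ 6 (mod 47).
Mod 31: 714 ≡ 1; by Fermat, exponent reduces to 193 mod 30 = 13; 1^13 ≡ 1 (mod 31).
Combine by CRT: x ≡ 6 (mod 47), x ≡ 1 (mod 31) ⇒ x ≡ 993 (mod 1457).

993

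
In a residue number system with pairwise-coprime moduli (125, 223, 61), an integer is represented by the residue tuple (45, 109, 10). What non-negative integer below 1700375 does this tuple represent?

The moduli are pairwise coprime; N = 125·223·61 = 1700375.
N/125 = 13603; 13603 ≡ 103 (mod 125); 103·17 ≡ 1, so inverse 17.
N/223 = 7625; 7625 ≡ 43 (mod 223); 43·83 ≡ 1, so inverse 83.
N/61 = 27875; 27875 ≡ 59 (mod 61); 59·30 ≡ 1, so inverse 30.
x ≡ 45·13603·17 + 109·7625·83 + 10·27875·30 = 87752170.
87752170 mod 1700375 = 1033045.

1033045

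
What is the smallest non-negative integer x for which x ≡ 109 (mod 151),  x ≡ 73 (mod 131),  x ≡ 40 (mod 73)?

15662

Combine the congruences pairwise.
From x ≡ 109 (mod 151) write x = 109 + 151t. Substituting into x ≡ 73 (mod 131) gives 151t ≡ 95 (mod 131), and since 20⁻¹ ≡ 59 (mod 131), t ≡ 103. Hence x ≡ 109 + 151·103 = 15662 (mod 19781).
From x ≡ 15662 (mod 19781) write x = 15662 + 19781t. Substituting into x ≡ 40 (mod 73) gives 19781t ≡ 0 (mod 73), and since 71⁻¹ ≡ 36 (mod 73), t ≡ 0. Hence x ≡ 15662 + 19781·0 = 15662 (mod 1444013).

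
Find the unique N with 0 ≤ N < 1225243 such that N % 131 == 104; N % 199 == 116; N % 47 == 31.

802086

The moduli are pairwise coprime; M = 131·199·47 = 1225243.
M/131 = 9353; 9353 ≡ 52 (mod 131); 52·63 ≡ 1, so inverse 63.
M/199 = 6157; 6157 ≡ 187 (mod 199); 187·116 ≡ 1, so inverse 116.
M/47 = 26069; 26069 ≡ 31 (mod 47); 31·44 ≡ 1, so inverse 44.
N ≡ 104·9353·63 + 116·6157·116 + 31·26069·44 = 179687564.
179687564 mod 1225243 = 802086.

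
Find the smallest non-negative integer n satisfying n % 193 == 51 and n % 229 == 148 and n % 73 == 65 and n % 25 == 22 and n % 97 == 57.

1813109022

The moduli are pairwise coprime; M = 193·229·73·25·97 = 7823973925.
M/193 = 40538725; 40538725 ≡ 40 (mod 193); 40·111 ≡ 1, so inverse 111.
M/229 = 34165825; 34165825 ≡ 170 (mod 229); 170·163 ≡ 1, so inverse 163.
M/73 = 107177725; 107177725 ≡ 1 (mod 73), inverse 1.
M/25 = 312958957; 312958957 ≡ 7 (mod 25); 7·18 ≡ 1, so inverse 18.
M/97 = 80659525; 80659525 ≡ 48 (mod 97); 48·95 ≡ 1, so inverse 95.
n ≡ 51·40538725·111 + 148·34165825·163 + 65·107177725·1 + 22·312958957·18 + 57·80659525·95 = 1621375711497.
1621375711497 mod 7823973925 = 1813109022.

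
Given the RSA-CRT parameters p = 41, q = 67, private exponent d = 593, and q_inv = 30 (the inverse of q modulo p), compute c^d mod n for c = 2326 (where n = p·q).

d_p = d mod (p−1) = 593 mod 40 = 33; d_q = d mod (q−1) = 65.
m₁ = c^(d_p) mod p: c ≡ 30 (mod 41), and 30^33 mod 41 = 7.
m₂ = c^(d_q) mod q: c ≡ 48 (mod 67), and 48^65 mod 67 = 7.
h = q_inv·(m₁ − m₂) mod p = 30·(7 − 7) mod 41 = 0.
m = m₂ + h·q = 7 + 0·67 = 7.

7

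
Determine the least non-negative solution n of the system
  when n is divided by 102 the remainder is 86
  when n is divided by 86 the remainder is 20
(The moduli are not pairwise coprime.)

gcd(102, 86) = 2 and 2 | (20 − 86), so the pair is consistent; merging gives n ≡ 1310 (mod 4386), where 4386 = lcm(102, 86).
The solution is unique modulo lcm(102, 86) = 4386.

1310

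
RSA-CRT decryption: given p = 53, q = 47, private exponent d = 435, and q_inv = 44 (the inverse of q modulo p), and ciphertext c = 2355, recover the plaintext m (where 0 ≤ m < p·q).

d_p = d mod (p−1) = 435 mod 52 = 19; d_q = d mod (q−1) = 21.
m₁ = c^(d_p) mod p: c ≡ 23 (mod 53), and 23^19 mod 53 = 30.
m₂ = c^(d_q) mod q: c ≡ 5 (mod 47), and 5^21 mod 47 = 15.
h = q_inv·(m₁ − m₂) mod p = 44·(30 − 15) mod 53 = 24.
m = m₂ + h·q = 15 + 24·47 = 1143.

1143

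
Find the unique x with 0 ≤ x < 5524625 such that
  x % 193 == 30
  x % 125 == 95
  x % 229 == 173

1824845

The moduli are pairwise coprime; N = 193·125·229 = 5524625.
N/193 = 28625; 28625 ≡ 61 (mod 193); 61·19 ≡ 1, so inverse 19.
N/125 = 44197; 44197 ≡ 72 (mod 125); 72·33 ≡ 1, so inverse 33.
N/229 = 24125; 24125 ≡ 80 (mod 229); 80·146 ≡ 1, so inverse 146.
x ≡ 30·28625·19 + 95·44197·33 + 173·24125·146 = 764223095.
764223095 mod 5524625 = 1824845.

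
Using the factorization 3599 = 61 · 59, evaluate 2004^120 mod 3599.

Mod 61: 2004 ≡ 52; since 60 | 120, by Fermat 52^120 ≡ 1 (mod 61).
Mod 59: 2004 ≡ 57; by Fermat, exponent reduces to 120 mod 58 = 4; 57^4 ≡ 16 (mod 59).
Combine by CRT: x ≡ 1 (mod 61), x ≡ 16 (mod 59) ⇒ x ≡ 2258 (mod 3599).

2258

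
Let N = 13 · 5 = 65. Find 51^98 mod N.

1

Mod 13: 51 ≡ 12; by Fermat, exponent reduces to 98 mod 12 = 2; 12^2 ≡ 1 (mod 13).
Mod 5: 51 ≡ 1; by Fermat, exponent reduces to 98 mod 4 = 2; 1^2 ≡ 1 (mod 5).
Combine by CRT: x ≡ 1 (mod 13), x ≡ 1 (mod 5) ⇒ x ≡ 1 (mod 65).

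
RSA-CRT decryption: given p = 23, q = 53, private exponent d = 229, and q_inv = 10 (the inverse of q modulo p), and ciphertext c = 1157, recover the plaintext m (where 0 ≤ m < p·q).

d_p = d mod (p−1) = 229 mod 22 = 9; d_q = d mod (q−1) = 21.
m₁ = c^(d_p) mod p: c ≡ 7 (mod 23), and 7^9 mod 23 = 15.
m₂ = c^(d_q) mod q: c ≡ 44 (mod 53), and 44^21 mod 53 = 15.
h = q_inv·(m₁ − m₂) mod p = 10·(15 − 15) mod 23 = 0.
m = m₂ + h·q = 15 + 0·53 = 15.

15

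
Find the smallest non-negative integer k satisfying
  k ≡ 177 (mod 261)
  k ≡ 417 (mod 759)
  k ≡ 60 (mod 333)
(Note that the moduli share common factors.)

1592799

gcd(261, 759) = 3 and 3 | (417 − 177), so the pair is consistent; merging gives k ≡ 8007 (mod 66033), where 66033 = lcm(261, 759).
gcd(66033, 333) = 9 and 9 | (60 − 8007), so the pair is consistent; merging gives k ≡ 1592799 (mod 2443221), where 2443221 = lcm(66033, 333).
The solution is unique modulo lcm(261, 759, 333) = 2443221.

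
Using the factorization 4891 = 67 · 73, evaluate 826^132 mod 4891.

Mod 67: 826 ≡ 22; since 66 | 132, by Fermat 22^132 ≡ 1 (mod 67).
Mod 73: 826 ≡ 23; by Fermat, exponent reduces to 132 mod 72 = 60; 23^60 ≡ 8 (mod 73).
Combine by CRT: x ≡ 1 (mod 67), x ≡ 8 (mod 73) ⇒ x ≡ 738 (mod 4891).

738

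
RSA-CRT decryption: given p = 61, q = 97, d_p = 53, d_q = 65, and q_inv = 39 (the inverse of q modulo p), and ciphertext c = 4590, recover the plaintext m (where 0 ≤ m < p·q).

m₁ = c^(d_p) mod p: c ≡ 15 (mod 61), and 15^53 mod 61 = 25.
m₂ = c^(d_q) mod q: c ≡ 31 (mod 97), and 31^65 mod 97 = 48.
h = q_inv·(m₁ − m₂) mod p = 39·(25 − 48) mod 61 = 18.
m = m₂ + h·q = 48 + 18·97 = 1794.

1794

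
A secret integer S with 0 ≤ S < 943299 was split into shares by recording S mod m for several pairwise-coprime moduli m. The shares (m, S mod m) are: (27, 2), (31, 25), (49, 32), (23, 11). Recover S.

The moduli are pairwise coprime; N = 27·31·49·23 = 943299.
N/27 = 34937; 34937 ≡ 26 (mod 27); 26·26 ≡ 1, so inverse 26.
N/31 = 30429; 30429 ≡ 18 (mod 31); 18·19 ≡ 1, so inverse 19.
N/49 = 19251; 19251 ≡ 43 (mod 49); 43·8 ≡ 1, so inverse 8.
N/23 = 41013; 41013 ≡ 4 (mod 23); 4·6 ≡ 1, so inverse 6.
S ≡ 2·34937·26 + 25·30429·19 + 32·19251·8 + 11·41013·6 = 23905613.
23905613 mod 943299 = 323138.

323138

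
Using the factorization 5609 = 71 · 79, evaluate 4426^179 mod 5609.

5602

Mod 71: 4426 ≡ 24; by Fermat, exponent reduces to 179 mod 70 = 39; 24^39 ≡ 64 (mod 71).
Mod 79: 4426 ≡ 2; by Fermat, exponent reduces to 179 mod 78 = 23; 2^23 ≡ 72 (mod 79).
Combine by CRT: x ≡ 64 (mod 71), x ≡ 72 (mod 79) ⇒ x ≡ 5602 (mod 5609).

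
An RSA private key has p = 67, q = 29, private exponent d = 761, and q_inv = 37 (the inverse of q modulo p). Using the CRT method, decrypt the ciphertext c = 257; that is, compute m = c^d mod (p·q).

d_p = d mod (p−1) = 761 mod 66 = 35; d_q = d mod (q−1) = 5.
m₁ = c^(d_p) mod p: c ≡ 56 (mod 67), and 56^35 mod 67 = 54.
m₂ = c^(d_q) mod q: c ≡ 25 (mod 29), and 25^5 mod 29 = 20.
h = q_inv·(m₁ − m₂) mod p = 37·(54 − 20) mod 67 = 52.
m = m₂ + h·q = 20 + 52·29 = 1528.

1528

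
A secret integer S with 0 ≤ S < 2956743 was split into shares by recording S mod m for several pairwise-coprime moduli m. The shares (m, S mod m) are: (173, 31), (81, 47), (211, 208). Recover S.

The moduli are pairwise coprime; N = 173·81·211 = 2956743.
N/173 = 17091; 17091 ≡ 137 (mod 173); 137·24 ≡ 1, so inverse 24.
N/81 = 36503; 36503 ≡ 53 (mod 81); 53·26 ≡ 1, so inverse 26.
N/211 = 14013; 14013 ≡ 87 (mod 211); 87·114 ≡ 1, so inverse 114.
S ≡ 31·17091·24 + 47·36503·26 + 208·14013·114 = 389598626.
389598626 mod 2956743 = 2265293.

2265293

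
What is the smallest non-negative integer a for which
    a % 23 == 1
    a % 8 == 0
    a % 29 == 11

3520

The moduli are pairwise coprime; N = 23·8·29 = 5336.
N/23 = 232; 232 ≡ 2 (mod 23); 2·12 ≡ 1, so inverse 12.
N/8 = 667; 667 ≡ 3 (mod 8); 3·3 ≡ 1, so inverse 3.
N/29 = 184; 184 ≡ 10 (mod 29); 10·3 ≡ 1, so inverse 3.
a ≡ 1·232·12 + 0·667·3 + 11·184·3 = 8856.
8856 mod 5336 = 3520.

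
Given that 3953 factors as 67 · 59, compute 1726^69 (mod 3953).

1465

Mod 67: 1726 ≡ 51; by Fermat, exponent reduces to 69 mod 66 = 3; 51^3 ≡ 58 (mod 67).
Mod 59: 1726 ≡ 15; by Fermat, exponent reduces to 69 mod 58 = 11; 15^11 ≡ 49 (mod 59).
Combine by CRT: x ≡ 58 (mod 67), x ≡ 49 (mod 59) ⇒ x ≡ 1465 (mod 3953).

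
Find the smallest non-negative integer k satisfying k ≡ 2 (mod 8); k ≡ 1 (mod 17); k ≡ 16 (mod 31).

From k ≡ 2 (mod 8) write k = 2 + 8t. Substituting into k ≡ 1 (mod 17) gives 8t ≡ 16 (mod 17), and since 8⁻¹ ≡ 15 (mod 17), t ≡ 2. Hence k ≡ 2 + 8·2 = 18 (mod 136).
From k ≡ 18 (mod 136) write k = 18 + 136t. Substituting into k ≡ 16 (mod 31) gives 136t ≡ 29 (mod 31), and since 12⁻¹ ≡ 13 (mod 31), t ≡ 5. Hence k ≡ 18 + 136·5 = 698 (mod 4216).

698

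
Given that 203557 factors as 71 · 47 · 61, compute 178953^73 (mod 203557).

65615

Mod 71: 178953 ≡ 33; by Fermat, exponent reduces to 73 mod 70 = 3; 33^3 ≡ 11 (mod 71).
Mod 47: 178953 ≡ 24; by Fermat, exponent reduces to 73 mod 46 = 27; 24^27 ≡ 3 (mod 47).
Mod 61: 178953 ≡ 40; by Fermat, exponent reduces to 73 mod 60 = 13; 40^13 ≡ 40 (mod 61).
Combine by CRT: x ≡ 11 (mod 71), x ≡ 3 (mod 47), x ≡ 40 (mod 61) ⇒ x ≡ 65615 (mod 203557).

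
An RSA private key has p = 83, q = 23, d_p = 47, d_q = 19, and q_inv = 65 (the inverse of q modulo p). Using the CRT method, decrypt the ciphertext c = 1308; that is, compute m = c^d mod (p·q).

1190

m₁ = c^(d_p) mod p: c ≡ 63 (mod 83), and 63^47 mod 83 = 28.
m₂ = c^(d_q) mod q: c ≡ 20 (mod 23), and 20^19 mod 23 = 17.
h = q_inv·(m₁ − m₂) mod p = 65·(28 − 17) mod 83 = 51.
m = m₂ + h·q = 17 + 51·23 = 1190.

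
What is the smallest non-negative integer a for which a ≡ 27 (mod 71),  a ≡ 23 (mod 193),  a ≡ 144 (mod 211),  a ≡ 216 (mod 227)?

547725338

From a ≡ 27 (mod 71) write a = 27 + 71t. Substituting into a ≡ 23 (mod 193) gives 71t ≡ 189 (mod 193), and since 71⁻¹ ≡ 87 (mod 193), t ≡ 38. Hence a ≡ 27 + 71·38 = 2725 (mod 13703).
From a ≡ 2725 (mod 13703) write a = 2725 + 13703t. Substituting into a ≡ 144 (mod 211) gives 13703t ≡ 162 (mod 211), and since 199⁻¹ ≡ 123 (mod 211), t ≡ 92. Hence a ≡ 2725 + 13703·92 = 1263401 (mod 2891333).
From a ≡ 1263401 (mod 2891333) write a = 1263401 + 2891333t. Substituting into a ≡ 216 (mod 227) gives 2891333t ≡ 70 (mod 227), and since 34⁻¹ ≡ 207 (mod 227), t ≡ 189. Hence a ≡ 1263401 + 2891333·189 = 547725338 (mod 656332591).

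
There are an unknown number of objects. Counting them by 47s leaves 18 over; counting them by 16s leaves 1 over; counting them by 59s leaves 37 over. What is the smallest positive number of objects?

From N ≡ 18 (mod 47) write N = 18 + 47t. Substituting into N ≡ 1 (mod 16) gives 47t ≡ 15 (mod 16), and since 15⁻¹ ≡ 15 (mod 16), t ≡ 1. Hence N ≡ 18 + 47·1 = 65 (mod 752).
From N ≡ 65 (mod 752) write N = 65 + 752t. Substituting into N ≡ 37 (mod 59) gives 752t ≡ 31 (mod 59), and since 44⁻¹ ≡ 55 (mod 59), t ≡ 53. Hence N ≡ 65 + 752·53 = 39921 (mod 44368).

39921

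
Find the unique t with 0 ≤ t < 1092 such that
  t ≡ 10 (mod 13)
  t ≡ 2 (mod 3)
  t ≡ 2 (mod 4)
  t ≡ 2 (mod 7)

From t ≡ 10 (mod 13) write t = 10 + 13s. Substituting into t ≡ 2 (mod 3) gives 13s ≡ 1 (mod 3), and since 1⁻¹ ≡ 1 (mod 3), s ≡ 1. Hence t ≡ 10 + 13·1 = 23 (mod 39).
From t ≡ 23 (mod 39) write t = 23 + 39s. Substituting into t ≡ 2 (mod 4) gives 39s ≡ 3 (mod 4), and since 3⁻¹ ≡ 3 (mod 4), s ≡ 1. Hence t ≡ 23 + 39·1 = 62 (mod 156).
From t ≡ 62 (mod 156) write t = 62 + 156s. Substituting into t ≡ 2 (mod 7) gives 156s ≡ 3 (mod 7), and since 2⁻¹ ≡ 4 (mod 7), s ≡ 5. Hence t ≡ 62 + 156·5 = 842 (mod 1092).

842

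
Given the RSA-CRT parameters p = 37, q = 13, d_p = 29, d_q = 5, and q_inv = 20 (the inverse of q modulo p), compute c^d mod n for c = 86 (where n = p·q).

m₁ = c^(d_p) mod p: c ≡ 12 (mod 37), and 12^29 mod 37 = 33.
m₂ = c^(d_q) mod q: c ≡ 8 (mod 13), and 8^5 mod 13 = 8.
h = q_inv·(m₁ − m₂) mod p = 20·(33 − 8) mod 37 = 19.
m = m₂ + h·q = 8 + 19·13 = 255.

255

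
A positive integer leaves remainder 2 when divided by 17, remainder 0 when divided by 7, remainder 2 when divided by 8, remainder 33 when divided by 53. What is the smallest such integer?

17682

The moduli are pairwise coprime; M = 17·7·8·53 = 50456.
M/17 = 2968; 2968 ≡ 10 (mod 17); 10·12 ≡ 1, so inverse 12.
M/7 = 7208; 7208 ≡ 5 (mod 7); 5·3 ≡ 1, so inverse 3.
M/8 = 6307; 6307 ≡ 3 (mod 8); 3·3 ≡ 1, so inverse 3.
M/53 = 952; 952 ≡ 51 (mod 53); 51·26 ≡ 1, so inverse 26.
n ≡ 2·2968·12 + 0·7208·3 + 2·6307·3 + 33·952·26 = 925890.
925890 mod 50456 = 17682.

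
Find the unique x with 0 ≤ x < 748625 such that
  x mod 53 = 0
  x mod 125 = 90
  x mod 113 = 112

591215

From x ≡ 0 (mod 53) write x = 0 + 53t. Substituting into x ≡ 90 (mod 125) gives 53t ≡ 90 (mod 125), and since 53⁻¹ ≡ 92 (mod 125), t ≡ 30. Hence x ≡ 0 + 53·30 = 1590 (mod 6625).
From x ≡ 1590 (mod 6625) write x = 1590 + 6625t. Substituting into x ≡ 112 (mod 113) gives 6625t ≡ 104 (mod 113), and since 71⁻¹ ≡ 78 (mod 113), t ≡ 89. Hence x ≡ 1590 + 6625·89 = 591215 (mod 748625).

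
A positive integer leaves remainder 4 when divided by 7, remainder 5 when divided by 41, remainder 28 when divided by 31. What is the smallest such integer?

From t ≡ 4 (mod 7) write t = 4 + 7s. Substituting into t ≡ 5 (mod 41) gives 7s ≡ 1 (mod 41), and since 7⁻¹ ≡ 6 (mod 41), s ≡ 6. Hence t ≡ 4 + 7·6 = 46 (mod 287).
From t ≡ 46 (mod 287) write t = 46 + 287s. Substituting into t ≡ 28 (mod 31) gives 287s ≡ 13 (mod 31), and since 8⁻¹ ≡ 4 (mod 31), s ≡ 21. Hence t ≡ 46 + 287·21 = 6073 (mod 8897).

6073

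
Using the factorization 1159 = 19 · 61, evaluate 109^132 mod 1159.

672

Mod 19: 109 ≡ 14; by Fermat, exponent reduces to 132 mod 18 = 6; 14^6 ≡ 7 (mod 19).
Mod 61: 109 ≡ 48; by Fermat, exponent reduces to 132 mod 60 = 12; 48^12 ≡ 1 (mod 61).
Combine by CRT: x ≡ 7 (mod 19), x ≡ 1 (mod 61) ⇒ x ≡ 672 (mod 1159).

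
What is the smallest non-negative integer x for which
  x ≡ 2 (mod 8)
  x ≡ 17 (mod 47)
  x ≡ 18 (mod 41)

The moduli are pairwise coprime; N = 8·47·41 = 15416.
N/8 = 1927; 1927 ≡ 7 (mod 8); 7·7 ≡ 1, so inverse 7.
N/47 = 328; 328 ≡ 46 (mod 47); 46·46 ≡ 1, so inverse 46.
N/41 = 376; 376 ≡ 7 (mod 41); 7·6 ≡ 1, so inverse 6.
x ≡ 2·1927·7 + 17·328·46 + 18·376·6 = 324082.
324082 mod 15416 = 346.

346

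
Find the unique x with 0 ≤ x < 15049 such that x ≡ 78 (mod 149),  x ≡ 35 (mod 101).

14680

From x ≡ 78 (mod 149) write x = 78 + 149t. Substituting into x ≡ 35 (mod 101) gives 149t ≡ 58 (mod 101), and since 48⁻¹ ≡ 40 (mod 101), t ≡ 98. Hence x ≡ 78 + 149·98 = 14680 (mod 15049).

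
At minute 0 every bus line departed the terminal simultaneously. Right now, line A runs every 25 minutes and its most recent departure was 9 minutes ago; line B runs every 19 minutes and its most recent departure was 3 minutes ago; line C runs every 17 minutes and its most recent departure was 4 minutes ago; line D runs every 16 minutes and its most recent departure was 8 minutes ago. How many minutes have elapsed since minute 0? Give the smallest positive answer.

The moduli are pairwise coprime; N = 25·19·17·16 = 129200.
N/25 = 5168; 5168 ≡ 18 (mod 25); 18·7 ≡ 1, so inverse 7.
N/19 = 6800; 6800 ≡ 17 (mod 19); 17·9 ≡ 1, so inverse 9.
N/17 = 7600; 7600 ≡ 1 (mod 17), inverse 1.
N/16 = 8075; 8075 ≡ 11 (mod 16); 11·3 ≡ 1, so inverse 3.
t ≡ 9·5168·7 + 3·6800·9 + 4·7600·1 + 8·8075·3 = 733384.
733384 mod 129200 = 87384.

87384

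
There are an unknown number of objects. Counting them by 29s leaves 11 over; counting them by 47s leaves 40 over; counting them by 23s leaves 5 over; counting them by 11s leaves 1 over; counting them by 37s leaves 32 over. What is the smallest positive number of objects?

From N ≡ 11 (mod 29) write N = 11 + 29t. Substituting into N ≡ 40 (mod 47) gives 29t ≡ 29 (mod 47), and since 29⁻¹ ≡ 13 (mod 47), t ≡ 1. Hence N ≡ 11 + 29·1 = 40 (mod 1363).
From N ≡ 40 (mod 1363) write N = 40 + 1363t. Substituting into N ≡ 5 (mod 23) gives 1363t ≡ 11 (mod 23), and since 6⁻¹ ≡ 4 (mod 23), t ≡ 21. Hence N ≡ 40 + 1363·21 = 28663 (mod 31349).
From N ≡ 28663 (mod 31349) write N = 28663 + 31349t. Substituting into N ≡ 1 (mod 11) gives 31349t ≡ 4 (mod 11), and since 10⁻¹ ≡ 10 (mod 11), t ≡ 7. Hence N ≡ 28663 + 31349·7 = 248106 (mod 344839).
From N ≡ 248106 (mod 344839) write N = 248106 + 344839t. Substituting into N ≡ 32 (mod 37) gives 344839t ≡ 11 (mod 37), and since 36⁻¹ ≡ 36 (mod 37), t ≡ 26. Hence N ≡ 248106 + 344839·26 = 9213920 (mod 12759043).

9213920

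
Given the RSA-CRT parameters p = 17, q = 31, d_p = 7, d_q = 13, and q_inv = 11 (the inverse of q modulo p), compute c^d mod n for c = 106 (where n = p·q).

m₁ = c^(d_p) mod p: c ≡ 4 (mod 17), and 4^7 mod 17 = 13.
m₂ = c^(d_q) mod q: c ≡ 13 (mod 31), and 13^13 mod 31 = 11.
h = q_inv·(m₁ − m₂) mod p = 11·(13 − 11) mod 17 = 5.
m = m₂ + h·q = 11 + 5·31 = 166.

166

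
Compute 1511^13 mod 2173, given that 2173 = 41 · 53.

1083

Mod 41: 1511 ≡ 35; 35^13 ≡ 17 (mod 41).
Mod 53: 1511 ≡ 27; 27^13 ≡ 23 (mod 53).
Combine by CRT: x ≡ 17 (mod 41), x ≡ 23 (mod 53) ⇒ x ≡ 1083 (mod 2173).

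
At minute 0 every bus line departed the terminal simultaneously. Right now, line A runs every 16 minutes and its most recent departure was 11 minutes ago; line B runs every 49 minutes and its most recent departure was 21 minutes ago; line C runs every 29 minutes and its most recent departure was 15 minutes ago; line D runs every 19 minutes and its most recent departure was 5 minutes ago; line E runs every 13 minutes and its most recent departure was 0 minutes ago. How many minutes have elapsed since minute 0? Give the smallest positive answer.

1515787

From t ≡ 11 (mod 16) write t = 11 + 16s. Substituting into t ≡ 21 (mod 49) gives 16s ≡ 10 (mod 49), and since 16⁻¹ ≡ 46 (mod 49), s ≡ 19. Hence t ≡ 11 + 16·19 = 315 (mod 784).
From t ≡ 315 (mod 784) write t = 315 + 784s. Substituting into t ≡ 15 (mod 29) gives 784s ≡ 19 (mod 29), and since 1⁻¹ ≡ 1 (mod 29), s ≡ 19. Hence t ≡ 315 + 784·19 = 15211 (mod 22736).
From t ≡ 15211 (mod 22736) write t = 15211 + 22736s. Substituting into t ≡ 5 (mod 19) gives 22736s ≡ 13 (mod 19), and since 12⁻¹ ≡ 8 (mod 19), s ≡ 9. Hence t ≡ 15211 + 22736·9 = 219835 (mod 431984).
From t ≡ 219835 (mod 431984) write t = 219835 + 431984s. Substituting into t ≡ 0 (mod 13) gives 431984s ≡ 8 (mod 13), and since 7⁻¹ ≡ 2 (mod 13), s ≡ 3. Hence t ≡ 219835 + 431984·3 = 1515787 (mod 5615792).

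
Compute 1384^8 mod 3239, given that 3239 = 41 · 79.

2312

Mod 41: 1384 ≡ 31; 31^8 ≡ 16 (mod 41).
Mod 79: 1384 ≡ 41; 41^8 ≡ 21 (mod 79).
Combine by CRT: x ≡ 16 (mod 41), x ≡ 21 (mod 79) ⇒ x ≡ 2312 (mod 3239).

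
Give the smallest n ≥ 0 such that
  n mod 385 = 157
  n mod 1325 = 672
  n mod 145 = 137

gcd(385, 1325) = 5 and 5 | (672 − 157), so the pair is consistent; merging gives n ≡ 53672 (mod 102025), where 102025 = lcm(385, 1325).
gcd(102025, 145) = 5 and 5 | (137 − 53672), so the pair is consistent; merging gives n ≡ 1992147 (mod 2958725), where 2958725 = lcm(102025, 145).
The solution is unique modulo lcm(385, 1325, 145) = 2958725.

1992147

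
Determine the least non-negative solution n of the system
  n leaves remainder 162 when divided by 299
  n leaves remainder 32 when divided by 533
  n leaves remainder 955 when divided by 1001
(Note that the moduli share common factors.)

gcd(299, 533) = 13 and 13 | (32 − 162), so the pair is consistent; merging gives n ≡ 11225 (mod 12259), where 12259 = lcm(299, 533).
gcd(12259, 1001) = 13 and 13 | (955 − 11225), so the pair is consistent; merging gives n ≡ 48002 (mod 943943), where 943943 = lcm(12259, 1001).
The solution is unique modulo lcm(299, 533, 1001) = 943943.

48002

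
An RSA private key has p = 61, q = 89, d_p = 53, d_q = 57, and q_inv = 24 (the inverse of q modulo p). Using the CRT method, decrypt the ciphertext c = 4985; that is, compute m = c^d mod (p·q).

m₁ = c^(d_p) mod p: c ≡ 44 (mod 61), and 44^53 mod 61 = 2.
m₂ = c^(d_q) mod q: c ≡ 1 (mod 89), and 1^57 mod 89 = 1.
h = q_inv·(m₁ − m₂) mod p = 24·(2 − 1) mod 61 = 24.
m = m₂ + h·q = 1 + 24·89 = 2137.

2137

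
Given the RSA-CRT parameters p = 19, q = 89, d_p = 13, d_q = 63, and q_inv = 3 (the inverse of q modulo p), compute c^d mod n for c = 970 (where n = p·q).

m₁ = c^(d_p) mod p: c ≡ 1 (mod 19), and 1^13 mod 19 = 1.
m₂ = c^(d_q) mod q: c ≡ 80 (mod 89), and 80^63 mod 89 = 21.
h = q_inv·(m₁ − m₂) mod p = 3·(1 − 21) mod 19 = 16.
m = m₂ + h·q = 21 + 16·89 = 1445.

1445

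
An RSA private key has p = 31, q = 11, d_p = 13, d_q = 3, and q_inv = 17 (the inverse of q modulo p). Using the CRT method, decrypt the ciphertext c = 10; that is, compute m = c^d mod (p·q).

164

m₁ = c^(d_p) mod p: c ≡ 10 (mod 31), and 10^13 mod 31 = 9.
m₂ = c^(d_q) mod q: c ≡ 10 (mod 11), and 10^3 mod 11 = 10.
h = q_inv·(m₁ − m₂) mod p = 17·(9 − 10) mod 31 = 14.
m = m₂ + h·q = 10 + 14·11 = 164.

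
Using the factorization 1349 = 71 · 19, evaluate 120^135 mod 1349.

172

Mod 71: 120 ≡ 49; by Fermat, exponent reduces to 135 mod 70 = 65; 49^65 ≡ 30 (mod 71).
Mod 19: 120 ≡ 6; by Fermat, exponent reduces to 135 mod 18 = 9; 6^9 ≡ 1 (mod 19).
Combine by CRT: x ≡ 30 (mod 71), x ≡ 1 (mod 19) ⇒ x ≡ 172 (mod 1349).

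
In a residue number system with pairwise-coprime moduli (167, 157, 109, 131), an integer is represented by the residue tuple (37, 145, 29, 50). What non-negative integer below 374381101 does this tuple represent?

The moduli are pairwise coprime; N = 167·157·109·131 = 374381101.
N/167 = 2241803; 2241803 ≡ 162 (mod 167); 162·100 ≡ 1, so inverse 100.
N/157 = 2384593; 2384593 ≡ 77 (mod 157); 77·104 ≡ 1, so inverse 104.
N/109 = 3434689; 3434689 ≡ 99 (mod 109); 99·98 ≡ 1, so inverse 98.
N/131 = 2857871; 2857871 ≡ 106 (mod 131); 106·110 ≡ 1, so inverse 110.
x ≡ 37·2241803·100 + 145·2384593·104 + 29·3434689·98 + 50·2857871·110 = 69734010178.
69734010178 mod 374381101 = 99125392.

99125392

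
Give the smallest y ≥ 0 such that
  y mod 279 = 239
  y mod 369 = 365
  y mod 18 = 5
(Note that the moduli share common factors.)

15863

gcd(279, 369) = 9 and 9 | (365 − 239), so the pair is consistent; merging gives y ≡ 4424 (mod 11439), where 11439 = lcm(279, 369).
gcd(11439, 18) = 9 and 9 | (5 − 4424), so the pair is consistent; merging gives y ≡ 15863 (mod 22878), where 22878 = lcm(11439, 18).
The solution is unique modulo lcm(279, 369, 18) = 22878.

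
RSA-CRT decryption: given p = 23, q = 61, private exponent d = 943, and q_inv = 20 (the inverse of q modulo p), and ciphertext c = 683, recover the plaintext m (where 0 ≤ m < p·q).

1001

d_p = d mod (p−1) = 943 mod 22 = 19; d_q = d mod (q−1) = 43.
m₁ = c^(d_p) mod p: c ≡ 16 (mod 23), and 16^19 mod 23 = 12.
m₂ = c^(d_q) mod q: c ≡ 12 (mod 61), and 12^43 mod 61 = 25.
h = q_inv·(m₁ − m₂) mod p = 20·(12 − 25) mod 23 = 16.
m = m₂ + h·q = 25 + 16·61 = 1001.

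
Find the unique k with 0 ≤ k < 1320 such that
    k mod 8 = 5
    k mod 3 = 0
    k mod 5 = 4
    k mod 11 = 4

1269

From k ≡ 5 (mod 8) write k = 5 + 8t. Substituting into k ≡ 0 (mod 3) gives 8t ≡ 1 (mod 3), and since 2⁻¹ ≡ 2 (mod 3), t ≡ 2. Hence k ≡ 5 + 8·2 = 21 (mod 24).
From k ≡ 21 (mod 24) write k = 21 + 24t. Substituting into k ≡ 4 (mod 5) gives 24t ≡ 3 (mod 5), and since 4⁻¹ ≡ 4 (mod 5), t ≡ 2. Hence k ≡ 21 + 24·2 = 69 (mod 120).
From k ≡ 69 (mod 120) write k = 69 + 120t. Substituting into k ≡ 4 (mod 11) gives 120t ≡ 1 (mod 11), and since 10⁻¹ ≡ 10 (mod 11), t ≡ 10. Hence k ≡ 69 + 120·10 = 1269 (mod 1320).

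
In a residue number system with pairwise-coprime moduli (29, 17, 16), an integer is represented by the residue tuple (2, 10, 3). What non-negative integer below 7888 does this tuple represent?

From x ≡ 2 (mod 29) write x = 2 + 29t. Substituting into x ≡ 10 (mod 17) gives 29t ≡ 8 (mod 17), and since 12⁻¹ ≡ 10 (mod 17), t ≡ 12. Hence x ≡ 2 + 29·12 = 350 (mod 493).
From x ≡ 350 (mod 493) write x = 350 + 493t. Substituting into x ≡ 3 (mod 16) gives 493t ≡ 5 (mod 16), and since 13⁻¹ ≡ 5 (mod 16), t ≡ 9. Hence x ≡ 350 + 493·9 = 4787 (mod 7888).

4787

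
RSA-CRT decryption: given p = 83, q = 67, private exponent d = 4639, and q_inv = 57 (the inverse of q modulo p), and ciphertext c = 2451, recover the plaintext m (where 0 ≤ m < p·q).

3332

d_p = d mod (p−1) = 4639 mod 82 = 47; d_q = d mod (q−1) = 19.
m₁ = c^(d_p) mod p: c ≡ 44 (mod 83), and 44^47 mod 83 = 12.
m₂ = c^(d_q) mod q: c ≡ 39 (mod 67), and 39^19 mod 67 = 49.
h = q_inv·(m₁ − m₂) mod p = 57·(12 − 49) mod 83 = 49.
m = m₂ + h·q = 49 + 49·67 = 3332.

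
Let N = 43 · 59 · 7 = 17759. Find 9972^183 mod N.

7435

Mod 43: 9972 ≡ 39; by Fermat, exponent reduces to 183 mod 42 = 15; 39^15 ≡ 39 (mod 43).
Mod 59: 9972 ≡ 1; by Fermat, exponent reduces to 183 mod 58 = 9; 1^9 ≡ 1 (mod 59).
Mod 7: 9972 ≡ 4; by Fermat, exponent reduces to 183 mod 6 = 3; 4^3 ≡ 1 (mod 7).
Combine by CRT: x ≡ 39 (mod 43), x ≡ 1 (mod 59), x ≡ 1 (mod 7) ⇒ x ≡ 7435 (mod 17759).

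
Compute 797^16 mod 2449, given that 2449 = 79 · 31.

Mod 79: 797 ≡ 7; 7^16 ≡ 11 (mod 79).
Mod 31: 797 ≡ 22; 22^16 ≡ 9 (mod 31).
Combine by CRT: x ≡ 11 (mod 79), x ≡ 9 (mod 31) ⇒ x ≡ 722 (mod 2449).

722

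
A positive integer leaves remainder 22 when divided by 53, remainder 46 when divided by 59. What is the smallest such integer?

From x ≡ 22 (mod 53) write x = 22 + 53t. Substituting into x ≡ 46 (mod 59) gives 53t ≡ 24 (mod 59), and since 53⁻¹ ≡ 49 (mod 59), t ≡ 55. Hence x ≡ 22 + 53·55 = 2937 (mod 3127).

2937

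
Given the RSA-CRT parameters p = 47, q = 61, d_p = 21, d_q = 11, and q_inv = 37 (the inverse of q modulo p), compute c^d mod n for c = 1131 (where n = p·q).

m₁ = c^(d_p) mod p: c ≡ 3 (mod 47), and 3^21 mod 47 = 21.
m₂ = c^(d_q) mod q: c ≡ 33 (mod 61), and 33^11 mod 61 = 28.
h = q_inv·(m₁ − m₂) mod p = 37·(21 − 28) mod 47 = 23.
m = m₂ + h·q = 28 + 23·61 = 1431.

1431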